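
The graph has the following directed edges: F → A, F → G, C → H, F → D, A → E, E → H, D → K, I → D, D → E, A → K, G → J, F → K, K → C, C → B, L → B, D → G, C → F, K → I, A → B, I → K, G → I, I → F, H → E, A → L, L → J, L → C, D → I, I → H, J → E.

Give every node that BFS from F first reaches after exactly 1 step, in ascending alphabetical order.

A, D, G, K

Level 0: F
Level 1: A, D, G, K
Level 2: B, C, E, I, J, L
Level 3: H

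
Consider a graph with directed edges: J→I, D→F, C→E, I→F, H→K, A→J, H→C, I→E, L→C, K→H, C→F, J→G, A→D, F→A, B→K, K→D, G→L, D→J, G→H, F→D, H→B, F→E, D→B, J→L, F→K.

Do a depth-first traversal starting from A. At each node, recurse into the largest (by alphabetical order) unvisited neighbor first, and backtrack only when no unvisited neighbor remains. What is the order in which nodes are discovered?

A → J → L → C → F → K → H → B → D → E → I → G

Visit A
A → J
J → L
L → C
C → F
F → K
K → H
H → B
K → D
F → E
J → I
J → G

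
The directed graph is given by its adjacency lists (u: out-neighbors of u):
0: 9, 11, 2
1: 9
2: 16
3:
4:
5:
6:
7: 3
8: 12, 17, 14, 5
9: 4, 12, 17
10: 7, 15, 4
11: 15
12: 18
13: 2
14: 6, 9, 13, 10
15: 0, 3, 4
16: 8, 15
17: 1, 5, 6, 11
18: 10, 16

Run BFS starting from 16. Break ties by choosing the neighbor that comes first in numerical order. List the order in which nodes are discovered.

16, 8, 15, 5, 12, 14, 17, 0, 3, 4, 18, 6, 9, 10, 13, 1, 11, 2, 7

Visit 16; enqueue 8, 15 → queue [8, 15]
Visit 8; enqueue 5, 12, 14, 17 → queue [15, 5, 12, 14, 17]
Visit 15; enqueue 0, 3, 4 → queue [5, 12, 14, 17, 0, 3, 4]
Visit 5 → queue [12, 14, 17, 0, 3, 4]
Visit 12; enqueue 18 → queue [14, 17, 0, 3, 4, 18]
Visit 14; enqueue 6, 9, 10, 13 → queue [17, 0, 3, 4, 18, 6, 9, 10, 13]
Visit 17; enqueue 1, 11 → queue [0, 3, 4, 18, 6, 9, 10, 13, 1, 11]
Visit 0; enqueue 2 → queue [3, 4, 18, 6, 9, 10, 13, 1, 11, 2]
Visit 3 → queue [4, 18, 6, 9, 10, 13, 1, 11, 2]
Visit 4 → queue [18, 6, 9, 10, 13, 1, 11, 2]
Visit 18 → queue [6, 9, 10, 13, 1, 11, 2]
Visit 6 → queue [9, 10, 13, 1, 11, 2]
Visit 9 → queue [10, 13, 1, 11, 2]
Visit 10; enqueue 7 → queue [13, 1, 11, 2, 7]
Visit 13 → queue [1, 11, 2, 7]
Visit 1 → queue [11, 2, 7]
Visit 11 → queue [2, 7]
Visit 2 → queue [7]
Visit 7 → queue []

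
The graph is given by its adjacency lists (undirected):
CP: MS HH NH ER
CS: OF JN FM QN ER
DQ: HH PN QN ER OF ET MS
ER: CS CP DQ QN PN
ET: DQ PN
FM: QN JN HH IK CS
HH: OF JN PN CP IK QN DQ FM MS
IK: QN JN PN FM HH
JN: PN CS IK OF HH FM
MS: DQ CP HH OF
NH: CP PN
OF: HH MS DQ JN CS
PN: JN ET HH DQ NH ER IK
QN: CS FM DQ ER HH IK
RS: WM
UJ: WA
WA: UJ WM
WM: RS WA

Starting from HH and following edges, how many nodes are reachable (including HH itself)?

BFS from HH visits: HH, QN, PN, OF, MS, JN, IK, FM, DQ, CP, ER, CS, NH, ET
Reachable nodes: 14 of 18 total.

14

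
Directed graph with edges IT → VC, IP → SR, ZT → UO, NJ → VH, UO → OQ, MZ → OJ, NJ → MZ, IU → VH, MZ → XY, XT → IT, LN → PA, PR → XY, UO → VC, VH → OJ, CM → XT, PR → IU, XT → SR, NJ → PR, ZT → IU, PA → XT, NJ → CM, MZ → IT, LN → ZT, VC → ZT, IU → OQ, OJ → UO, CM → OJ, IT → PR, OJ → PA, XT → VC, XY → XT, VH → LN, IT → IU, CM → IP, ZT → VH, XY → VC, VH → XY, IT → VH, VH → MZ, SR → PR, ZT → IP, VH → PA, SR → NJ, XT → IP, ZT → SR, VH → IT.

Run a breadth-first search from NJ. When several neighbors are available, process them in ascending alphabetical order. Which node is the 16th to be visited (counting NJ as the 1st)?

VC

Visit NJ; enqueue CM, MZ, PR, VH → queue [CM, MZ, PR, VH]
Visit CM; enqueue IP, OJ, XT → queue [MZ, PR, VH, IP, OJ, XT]
Visit MZ; enqueue IT, XY → queue [PR, VH, IP, OJ, XT, IT, XY]
Visit PR; enqueue IU → queue [VH, IP, OJ, XT, IT, XY, IU]
Visit VH; enqueue LN, PA → queue [IP, OJ, XT, IT, XY, IU, LN, PA]
Visit IP; enqueue SR → queue [OJ, XT, IT, XY, IU, LN, PA, SR]
Visit OJ; enqueue UO → queue [XT, IT, XY, IU, LN, PA, SR, UO]
Visit XT; enqueue VC → queue [IT, XY, IU, LN, PA, SR, UO, VC]
Visit IT → queue [XY, IU, LN, PA, SR, UO, VC]
Visit XY → queue [IU, LN, PA, SR, UO, VC]
Visit IU; enqueue OQ → queue [LN, PA, SR, UO, VC, OQ]
Visit LN; enqueue ZT → queue [PA, SR, UO, VC, OQ, ZT]
Visit PA → queue [SR, UO, VC, OQ, ZT]
Visit SR → queue [UO, VC, OQ, ZT]
Visit UO → queue [VC, OQ, ZT]
Visit VC → queue [OQ, ZT]
Visit OQ → queue [ZT]
Visit ZT → queue []

Visit order: NJ, CM, MZ, PR, VH, IP, OJ, XT, IT, XY, IU, LN, PA, SR, UO, VC, OQ, ZT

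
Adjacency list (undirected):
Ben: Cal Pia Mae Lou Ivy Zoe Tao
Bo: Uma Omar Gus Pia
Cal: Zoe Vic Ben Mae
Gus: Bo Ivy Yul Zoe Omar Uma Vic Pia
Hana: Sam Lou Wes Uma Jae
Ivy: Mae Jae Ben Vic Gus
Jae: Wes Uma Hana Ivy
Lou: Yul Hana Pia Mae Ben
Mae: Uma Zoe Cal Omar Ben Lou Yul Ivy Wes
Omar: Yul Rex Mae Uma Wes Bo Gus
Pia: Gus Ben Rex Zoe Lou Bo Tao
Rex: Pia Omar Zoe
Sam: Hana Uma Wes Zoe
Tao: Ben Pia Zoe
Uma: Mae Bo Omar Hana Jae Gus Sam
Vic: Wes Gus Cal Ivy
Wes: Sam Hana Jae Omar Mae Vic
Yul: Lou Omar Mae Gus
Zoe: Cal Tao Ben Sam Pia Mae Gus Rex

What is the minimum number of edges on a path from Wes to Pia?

3

Level 0: Wes
Level 1: Hana, Jae, Mae, Omar, Sam, Vic
Level 2: Ben, Bo, Cal, Gus, Ivy, Lou, Rex, Uma, Yul, Zoe
Level 3: Pia, Tao
Pia first appears at level 3.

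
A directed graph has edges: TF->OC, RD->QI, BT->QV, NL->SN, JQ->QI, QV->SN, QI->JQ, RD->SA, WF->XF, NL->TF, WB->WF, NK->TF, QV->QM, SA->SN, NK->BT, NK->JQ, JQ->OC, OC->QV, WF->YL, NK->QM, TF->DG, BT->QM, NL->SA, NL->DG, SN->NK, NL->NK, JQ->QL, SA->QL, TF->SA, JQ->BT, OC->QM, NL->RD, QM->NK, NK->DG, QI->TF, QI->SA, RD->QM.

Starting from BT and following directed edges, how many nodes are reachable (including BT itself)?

12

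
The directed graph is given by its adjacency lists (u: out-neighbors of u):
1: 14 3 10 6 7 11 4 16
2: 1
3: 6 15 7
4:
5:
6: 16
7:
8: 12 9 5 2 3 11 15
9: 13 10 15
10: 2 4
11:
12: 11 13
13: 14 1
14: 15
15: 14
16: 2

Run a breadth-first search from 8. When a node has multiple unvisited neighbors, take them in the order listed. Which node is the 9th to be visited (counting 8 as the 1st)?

Visit 8; enqueue 12, 9, 5, 2, 3, 11, 15 → queue [12, 9, 5, 2, 3, 11, 15]
Visit 12; enqueue 13 → queue [9, 5, 2, 3, 11, 15, 13]
Visit 9; enqueue 10 → queue [5, 2, 3, 11, 15, 13, 10]
Visit 5 → queue [2, 3, 11, 15, 13, 10]
Visit 2; enqueue 1 → queue [3, 11, 15, 13, 10, 1]
Visit 3; enqueue 6, 7 → queue [11, 15, 13, 10, 1, 6, 7]
Visit 11 → queue [15, 13, 10, 1, 6, 7]
Visit 15; enqueue 14 → queue [13, 10, 1, 6, 7, 14]
Visit 13 → queue [10, 1, 6, 7, 14]
Visit 10; enqueue 4 → queue [1, 6, 7, 14, 4]
Visit 1; enqueue 16 → queue [6, 7, 14, 4, 16]
Visit 6 → queue [7, 14, 4, 16]
Visit 7 → queue [14, 4, 16]
Visit 14 → queue [4, 16]
Visit 4 → queue [16]
Visit 16 → queue []

Visit order: 8, 12, 9, 5, 2, 3, 11, 15, 13, 10, 1, 6, 7, 14, 4, 16

13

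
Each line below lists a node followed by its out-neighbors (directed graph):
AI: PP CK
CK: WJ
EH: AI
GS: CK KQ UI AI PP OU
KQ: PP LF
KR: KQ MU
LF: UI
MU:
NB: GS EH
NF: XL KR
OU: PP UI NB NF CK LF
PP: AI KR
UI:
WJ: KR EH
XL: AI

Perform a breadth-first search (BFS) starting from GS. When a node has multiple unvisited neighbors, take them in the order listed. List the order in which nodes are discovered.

GS CK KQ UI AI PP OU WJ LF KR NB NF EH MU XL

Visit GS; enqueue CK, KQ, UI, AI, PP, OU → queue [CK, KQ, UI, AI, PP, OU]
Visit CK; enqueue WJ → queue [KQ, UI, AI, PP, OU, WJ]
Visit KQ; enqueue LF → queue [UI, AI, PP, OU, WJ, LF]
Visit UI → queue [AI, PP, OU, WJ, LF]
Visit AI → queue [PP, OU, WJ, LF]
Visit PP; enqueue KR → queue [OU, WJ, LF, KR]
Visit OU; enqueue NB, NF → queue [WJ, LF, KR, NB, NF]
Visit WJ; enqueue EH → queue [LF, KR, NB, NF, EH]
Visit LF → queue [KR, NB, NF, EH]
Visit KR; enqueue MU → queue [NB, NF, EH, MU]
Visit NB → queue [NF, EH, MU]
Visit NF; enqueue XL → queue [EH, MU, XL]
Visit EH → queue [MU, XL]
Visit MU → queue [XL]
Visit XL → queue []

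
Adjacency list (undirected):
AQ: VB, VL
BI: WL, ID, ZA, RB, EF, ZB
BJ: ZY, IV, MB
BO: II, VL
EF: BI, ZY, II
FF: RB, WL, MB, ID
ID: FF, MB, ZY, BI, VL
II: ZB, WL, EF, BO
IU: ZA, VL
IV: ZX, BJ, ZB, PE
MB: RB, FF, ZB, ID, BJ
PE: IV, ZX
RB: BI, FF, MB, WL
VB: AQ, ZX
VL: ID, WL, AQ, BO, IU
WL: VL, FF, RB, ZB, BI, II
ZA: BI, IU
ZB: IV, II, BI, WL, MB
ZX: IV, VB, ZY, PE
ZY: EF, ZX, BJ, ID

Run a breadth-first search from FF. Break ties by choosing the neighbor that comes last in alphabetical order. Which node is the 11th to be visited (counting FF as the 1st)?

ZY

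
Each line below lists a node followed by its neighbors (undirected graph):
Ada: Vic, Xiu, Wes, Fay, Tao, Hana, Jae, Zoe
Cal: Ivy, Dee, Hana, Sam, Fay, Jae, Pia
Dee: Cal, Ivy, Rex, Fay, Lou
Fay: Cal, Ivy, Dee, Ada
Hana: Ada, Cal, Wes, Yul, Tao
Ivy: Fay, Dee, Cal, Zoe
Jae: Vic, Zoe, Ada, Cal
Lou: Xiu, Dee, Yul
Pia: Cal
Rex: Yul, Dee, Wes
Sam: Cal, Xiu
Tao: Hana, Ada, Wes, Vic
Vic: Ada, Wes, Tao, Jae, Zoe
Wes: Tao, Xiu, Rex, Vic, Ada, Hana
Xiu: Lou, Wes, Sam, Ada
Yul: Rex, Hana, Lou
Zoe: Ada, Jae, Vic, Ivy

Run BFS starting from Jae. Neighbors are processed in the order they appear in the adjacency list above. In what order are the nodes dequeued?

Jae -> Vic -> Zoe -> Ada -> Cal -> Wes -> Tao -> Ivy -> Xiu -> Fay -> Hana -> Dee -> Sam -> Pia -> Rex -> Lou -> Yul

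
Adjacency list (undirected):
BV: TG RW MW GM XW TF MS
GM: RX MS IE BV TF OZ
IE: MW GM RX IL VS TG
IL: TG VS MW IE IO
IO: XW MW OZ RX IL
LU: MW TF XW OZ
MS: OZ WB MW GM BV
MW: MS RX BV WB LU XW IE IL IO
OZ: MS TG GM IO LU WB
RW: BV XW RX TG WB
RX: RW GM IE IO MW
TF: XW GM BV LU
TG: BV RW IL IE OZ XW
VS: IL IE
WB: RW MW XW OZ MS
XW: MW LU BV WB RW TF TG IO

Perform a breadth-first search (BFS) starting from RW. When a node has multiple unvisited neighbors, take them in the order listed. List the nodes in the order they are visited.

Visit RW; enqueue BV, XW, RX, TG, WB → queue [BV, XW, RX, TG, WB]
Visit BV; enqueue MW, GM, TF, MS → queue [XW, RX, TG, WB, MW, GM, TF, MS]
Visit XW; enqueue LU, IO → queue [RX, TG, WB, MW, GM, TF, MS, LU, IO]
Visit RX; enqueue IE → queue [TG, WB, MW, GM, TF, MS, LU, IO, IE]
Visit TG; enqueue IL, OZ → queue [WB, MW, GM, TF, MS, LU, IO, IE, IL, OZ]
Visit WB → queue [MW, GM, TF, MS, LU, IO, IE, IL, OZ]
Visit MW → queue [GM, TF, MS, LU, IO, IE, IL, OZ]
Visit GM → queue [TF, MS, LU, IO, IE, IL, OZ]
Visit TF → queue [MS, LU, IO, IE, IL, OZ]
Visit MS → queue [LU, IO, IE, IL, OZ]
Visit LU → queue [IO, IE, IL, OZ]
Visit IO → queue [IE, IL, OZ]
Visit IE; enqueue VS → queue [IL, OZ, VS]
Visit IL → queue [OZ, VS]
Visit OZ → queue [VS]
Visit VS → queue []

RW -> BV -> XW -> RX -> TG -> WB -> MW -> GM -> TF -> MS -> LU -> IO -> IE -> IL -> OZ -> VS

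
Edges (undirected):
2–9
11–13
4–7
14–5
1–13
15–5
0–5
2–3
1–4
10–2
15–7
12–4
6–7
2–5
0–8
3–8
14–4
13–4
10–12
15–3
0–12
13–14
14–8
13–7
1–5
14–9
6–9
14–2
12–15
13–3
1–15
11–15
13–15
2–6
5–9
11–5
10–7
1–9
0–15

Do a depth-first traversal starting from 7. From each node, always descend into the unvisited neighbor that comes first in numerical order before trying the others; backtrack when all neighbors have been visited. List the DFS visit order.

7 4 1 5 0 8 3 2 6 9 14 13 11 15 12 10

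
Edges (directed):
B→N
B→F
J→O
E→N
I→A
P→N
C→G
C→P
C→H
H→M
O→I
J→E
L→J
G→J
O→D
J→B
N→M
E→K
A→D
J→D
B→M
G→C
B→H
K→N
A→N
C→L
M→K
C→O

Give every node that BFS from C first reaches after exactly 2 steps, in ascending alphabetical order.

D, I, J, M, N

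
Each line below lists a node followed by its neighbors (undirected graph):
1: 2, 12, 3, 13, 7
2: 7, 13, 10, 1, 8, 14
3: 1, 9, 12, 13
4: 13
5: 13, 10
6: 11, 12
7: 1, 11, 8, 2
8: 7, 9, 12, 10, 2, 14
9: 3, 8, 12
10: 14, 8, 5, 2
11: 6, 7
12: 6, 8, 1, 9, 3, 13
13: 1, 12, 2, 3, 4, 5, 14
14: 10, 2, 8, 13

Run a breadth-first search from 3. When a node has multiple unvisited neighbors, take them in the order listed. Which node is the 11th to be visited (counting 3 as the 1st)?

5

Visit 3; enqueue 1, 9, 12, 13 → queue [1, 9, 12, 13]
Visit 1; enqueue 2, 7 → queue [9, 12, 13, 2, 7]
Visit 9; enqueue 8 → queue [12, 13, 2, 7, 8]
Visit 12; enqueue 6 → queue [13, 2, 7, 8, 6]
Visit 13; enqueue 4, 5, 14 → queue [2, 7, 8, 6, 4, 5, 14]
Visit 2; enqueue 10 → queue [7, 8, 6, 4, 5, 14, 10]
Visit 7; enqueue 11 → queue [8, 6, 4, 5, 14, 10, 11]
Visit 8 → queue [6, 4, 5, 14, 10, 11]
Visit 6 → queue [4, 5, 14, 10, 11]
Visit 4 → queue [5, 14, 10, 11]
Visit 5 → queue [14, 10, 11]
Visit 14 → queue [10, 11]
Visit 10 → queue [11]
Visit 11 → queue []

Visit order: 3, 1, 9, 12, 13, 2, 7, 8, 6, 4, 5, 14, 10, 11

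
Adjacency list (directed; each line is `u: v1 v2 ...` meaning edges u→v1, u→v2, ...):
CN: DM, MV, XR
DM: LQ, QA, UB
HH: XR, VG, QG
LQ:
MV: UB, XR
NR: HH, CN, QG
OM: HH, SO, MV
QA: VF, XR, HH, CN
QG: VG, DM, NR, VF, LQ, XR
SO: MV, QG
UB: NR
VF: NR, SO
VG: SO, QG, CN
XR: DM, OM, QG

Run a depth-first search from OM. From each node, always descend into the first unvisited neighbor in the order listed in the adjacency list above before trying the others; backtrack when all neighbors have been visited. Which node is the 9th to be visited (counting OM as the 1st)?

CN

Visit OM
OM → HH
HH → XR
XR → DM
DM → LQ
DM → QA
QA → VF
VF → NR
NR → CN
CN → MV
MV → UB
NR → QG
QG → VG
VG → SO

Visit order: OM, HH, XR, DM, LQ, QA, VF, NR, CN, MV, UB, QG, VG, SO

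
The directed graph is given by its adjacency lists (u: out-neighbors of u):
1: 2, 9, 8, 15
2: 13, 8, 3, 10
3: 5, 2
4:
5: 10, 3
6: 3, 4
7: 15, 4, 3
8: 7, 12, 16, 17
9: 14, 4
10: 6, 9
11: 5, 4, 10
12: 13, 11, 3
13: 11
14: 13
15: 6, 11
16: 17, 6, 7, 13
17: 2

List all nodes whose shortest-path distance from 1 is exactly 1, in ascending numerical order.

2, 8, 9, 15

Level 0: 1
Level 1: 2, 8, 9, 15
Level 2: 3, 4, 6, 7, 10, 11, 12, 13, 14, 16, 17
Level 3: 5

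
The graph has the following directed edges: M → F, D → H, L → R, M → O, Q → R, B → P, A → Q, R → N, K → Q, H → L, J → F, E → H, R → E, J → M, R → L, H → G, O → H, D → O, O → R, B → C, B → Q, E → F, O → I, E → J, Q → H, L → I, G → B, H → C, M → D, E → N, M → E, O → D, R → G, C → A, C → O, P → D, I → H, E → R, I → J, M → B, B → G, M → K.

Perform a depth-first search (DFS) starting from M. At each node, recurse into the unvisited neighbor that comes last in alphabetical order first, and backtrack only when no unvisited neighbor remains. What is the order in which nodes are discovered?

Visit M
M → O
O → R
R → N
R → L
L → I
I → J
J → F
I → H
H → G
G → B
B → Q
B → P
P → D
B → C
C → A
R → E
M → K

M, O, R, N, L, I, J, F, H, G, B, Q, P, D, C, A, E, K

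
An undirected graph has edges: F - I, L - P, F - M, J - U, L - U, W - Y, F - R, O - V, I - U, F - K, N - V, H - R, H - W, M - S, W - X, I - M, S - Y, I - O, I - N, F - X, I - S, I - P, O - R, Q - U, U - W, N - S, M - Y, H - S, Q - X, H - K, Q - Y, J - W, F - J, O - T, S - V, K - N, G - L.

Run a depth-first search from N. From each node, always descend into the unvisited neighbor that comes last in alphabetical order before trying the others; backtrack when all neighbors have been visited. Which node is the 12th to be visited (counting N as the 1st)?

Visit N
N → V
V → S
S → Y
Y → W
W → X
X → Q
Q → U
U → L
L → P
P → I
I → O
O → T
O → R
R → H
H → K
K → F
F → M
F → J
L → G

Visit order: N, V, S, Y, W, X, Q, U, L, P, I, O, T, R, H, K, F, M, J, G

O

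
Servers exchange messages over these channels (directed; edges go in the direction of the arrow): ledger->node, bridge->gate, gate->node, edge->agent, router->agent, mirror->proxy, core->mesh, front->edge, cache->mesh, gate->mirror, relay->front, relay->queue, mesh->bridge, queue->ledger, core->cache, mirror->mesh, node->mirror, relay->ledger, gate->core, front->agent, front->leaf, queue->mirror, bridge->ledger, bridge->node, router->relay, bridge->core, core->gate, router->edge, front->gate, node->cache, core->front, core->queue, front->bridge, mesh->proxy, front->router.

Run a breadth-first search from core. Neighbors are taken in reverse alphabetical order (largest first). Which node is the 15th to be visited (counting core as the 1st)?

agent

Visit core; enqueue queue, mesh, gate, front, cache → queue [queue, mesh, gate, front, cache]
Visit queue; enqueue mirror, ledger → queue [mesh, gate, front, cache, mirror, ledger]
Visit mesh; enqueue proxy, bridge → queue [gate, front, cache, mirror, ledger, proxy, bridge]
Visit gate; enqueue node → queue [front, cache, mirror, ledger, proxy, bridge, node]
Visit front; enqueue router, leaf, edge, agent → queue [cache, mirror, ledger, proxy, bridge, node, router, leaf, edge, agent]
Visit cache → queue [mirror, ledger, proxy, bridge, node, router, leaf, edge, agent]
Visit mirror → queue [ledger, proxy, bridge, node, router, leaf, edge, agent]
Visit ledger → queue [proxy, bridge, node, router, leaf, edge, agent]
Visit proxy → queue [bridge, node, router, leaf, edge, agent]
Visit bridge → queue [node, router, leaf, edge, agent]
Visit node → queue [router, leaf, edge, agent]
Visit router; enqueue relay → queue [leaf, edge, agent, relay]
Visit leaf → queue [edge, agent, relay]
Visit edge → queue [agent, relay]
Visit agent → queue [relay]
Visit relay → queue []

Visit order: core, queue, mesh, gate, front, cache, mirror, ledger, proxy, bridge, node, router, leaf, edge, agent, relay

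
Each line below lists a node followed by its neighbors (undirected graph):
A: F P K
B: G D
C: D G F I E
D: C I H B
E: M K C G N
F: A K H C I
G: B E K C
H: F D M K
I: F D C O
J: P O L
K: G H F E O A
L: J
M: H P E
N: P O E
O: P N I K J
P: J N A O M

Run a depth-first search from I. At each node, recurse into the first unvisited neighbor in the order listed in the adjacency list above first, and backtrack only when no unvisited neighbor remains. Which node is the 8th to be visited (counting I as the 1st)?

Visit I
I → F
F → A
A → P
P → J
J → O
O → N
N → E
E → M
M → H
H → D
D → C
C → G
G → B
G → K
J → L

Visit order: I, F, A, P, J, O, N, E, M, H, D, C, G, B, K, L

E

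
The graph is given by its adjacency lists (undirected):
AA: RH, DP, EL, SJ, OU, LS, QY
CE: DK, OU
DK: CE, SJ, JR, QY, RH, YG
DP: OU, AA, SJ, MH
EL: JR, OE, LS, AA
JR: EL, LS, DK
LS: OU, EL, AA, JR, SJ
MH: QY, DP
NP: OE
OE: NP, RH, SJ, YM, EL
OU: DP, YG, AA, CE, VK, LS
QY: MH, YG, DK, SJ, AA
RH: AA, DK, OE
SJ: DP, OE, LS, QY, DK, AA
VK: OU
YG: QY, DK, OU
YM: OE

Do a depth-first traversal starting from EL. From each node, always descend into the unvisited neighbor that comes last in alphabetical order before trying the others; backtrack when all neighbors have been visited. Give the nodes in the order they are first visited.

Visit EL
EL → OE
OE → YM
OE → SJ
SJ → QY
QY → YG
YG → OU
OU → VK
OU → LS
LS → JR
JR → DK
DK → RH
RH → AA
AA → DP
DP → MH
DK → CE
OE → NP

EL, OE, YM, SJ, QY, YG, OU, VK, LS, JR, DK, RH, AA, DP, MH, CE, NP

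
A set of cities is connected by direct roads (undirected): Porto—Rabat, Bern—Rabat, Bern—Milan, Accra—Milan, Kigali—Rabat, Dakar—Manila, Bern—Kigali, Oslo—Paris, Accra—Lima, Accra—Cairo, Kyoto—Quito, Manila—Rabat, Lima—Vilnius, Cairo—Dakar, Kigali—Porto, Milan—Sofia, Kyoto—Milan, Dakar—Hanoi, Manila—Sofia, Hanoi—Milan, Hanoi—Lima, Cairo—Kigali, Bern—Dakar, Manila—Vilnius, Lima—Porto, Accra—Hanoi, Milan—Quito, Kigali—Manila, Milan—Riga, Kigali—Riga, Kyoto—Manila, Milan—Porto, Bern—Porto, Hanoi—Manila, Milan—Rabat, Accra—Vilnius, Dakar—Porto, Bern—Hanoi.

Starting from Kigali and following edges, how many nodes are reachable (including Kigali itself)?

BFS from Kigali visits: Kigali, Riga, Rabat, Porto, Manila, Cairo, Bern, Milan, Lima, Dakar, Vilnius, Sofia, Kyoto, Hanoi, Accra, Quito
Reachable nodes: 16 of 18 total.

16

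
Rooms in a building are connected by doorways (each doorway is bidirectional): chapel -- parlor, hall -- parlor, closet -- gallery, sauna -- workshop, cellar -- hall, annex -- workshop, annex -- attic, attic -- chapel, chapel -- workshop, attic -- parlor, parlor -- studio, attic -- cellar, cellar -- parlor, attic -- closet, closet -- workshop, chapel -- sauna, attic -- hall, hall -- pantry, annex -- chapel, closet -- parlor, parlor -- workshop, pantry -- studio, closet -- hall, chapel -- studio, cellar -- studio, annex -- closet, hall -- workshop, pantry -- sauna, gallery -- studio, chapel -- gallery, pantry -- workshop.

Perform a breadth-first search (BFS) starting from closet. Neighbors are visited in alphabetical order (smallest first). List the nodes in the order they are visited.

closet, annex, attic, gallery, hall, parlor, workshop, chapel, cellar, studio, pantry, sauna

Visit closet; enqueue annex, attic, gallery, hall, parlor, workshop → queue [annex, attic, gallery, hall, parlor, workshop]
Visit annex; enqueue chapel → queue [attic, gallery, hall, parlor, workshop, chapel]
Visit attic; enqueue cellar → queue [gallery, hall, parlor, workshop, chapel, cellar]
Visit gallery; enqueue studio → queue [hall, parlor, workshop, chapel, cellar, studio]
Visit hall; enqueue pantry → queue [parlor, workshop, chapel, cellar, studio, pantry]
Visit parlor → queue [workshop, chapel, cellar, studio, pantry]
Visit workshop; enqueue sauna → queue [chapel, cellar, studio, pantry, sauna]
Visit chapel → queue [cellar, studio, pantry, sauna]
Visit cellar → queue [studio, pantry, sauna]
Visit studio → queue [pantry, sauna]
Visit pantry → queue [sauna]
Visit sauna → queue []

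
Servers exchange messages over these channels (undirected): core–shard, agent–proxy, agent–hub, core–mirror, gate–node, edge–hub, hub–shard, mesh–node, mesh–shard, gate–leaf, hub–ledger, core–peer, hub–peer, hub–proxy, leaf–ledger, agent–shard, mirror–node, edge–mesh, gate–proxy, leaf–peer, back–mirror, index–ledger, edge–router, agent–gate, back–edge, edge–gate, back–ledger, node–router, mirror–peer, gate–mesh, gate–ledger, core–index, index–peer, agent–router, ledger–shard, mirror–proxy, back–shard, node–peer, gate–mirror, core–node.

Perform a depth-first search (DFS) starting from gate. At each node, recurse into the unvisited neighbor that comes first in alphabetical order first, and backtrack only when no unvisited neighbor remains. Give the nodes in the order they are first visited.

gate, agent, hub, edge, back, ledger, index, core, mirror, node, mesh, shard, peer, leaf, router, proxy

Visit gate
gate → agent
agent → hub
hub → edge
edge → back
back → ledger
ledger → index
index → core
core → mirror
mirror → node
node → mesh
mesh → shard
node → peer
peer → leaf
node → router
mirror → proxy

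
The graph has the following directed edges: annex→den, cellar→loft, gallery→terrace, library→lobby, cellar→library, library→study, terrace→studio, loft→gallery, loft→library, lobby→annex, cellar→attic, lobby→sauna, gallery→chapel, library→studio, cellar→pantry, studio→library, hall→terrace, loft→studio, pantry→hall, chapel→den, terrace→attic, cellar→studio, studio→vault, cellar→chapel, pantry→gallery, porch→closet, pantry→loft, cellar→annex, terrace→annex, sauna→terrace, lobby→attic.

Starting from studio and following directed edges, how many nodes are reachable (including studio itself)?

BFS from studio visits: studio, vault, library, study, lobby, sauna, attic, annex, terrace, den
Reachable nodes: 10 of 18 total.

10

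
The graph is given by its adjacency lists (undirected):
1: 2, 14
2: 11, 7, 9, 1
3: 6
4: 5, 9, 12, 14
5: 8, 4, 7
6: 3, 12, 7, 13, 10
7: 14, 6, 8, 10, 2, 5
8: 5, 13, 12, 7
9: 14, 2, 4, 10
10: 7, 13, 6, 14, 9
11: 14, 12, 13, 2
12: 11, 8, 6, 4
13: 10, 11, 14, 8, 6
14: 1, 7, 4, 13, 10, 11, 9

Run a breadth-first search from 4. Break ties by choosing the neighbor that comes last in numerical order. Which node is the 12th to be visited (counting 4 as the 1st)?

6

Visit 4; enqueue 14, 12, 9, 5 → queue [14, 12, 9, 5]
Visit 14; enqueue 13, 11, 10, 7, 1 → queue [12, 9, 5, 13, 11, 10, 7, 1]
Visit 12; enqueue 8, 6 → queue [9, 5, 13, 11, 10, 7, 1, 8, 6]
Visit 9; enqueue 2 → queue [5, 13, 11, 10, 7, 1, 8, 6, 2]
Visit 5 → queue [13, 11, 10, 7, 1, 8, 6, 2]
Visit 13 → queue [11, 10, 7, 1, 8, 6, 2]
Visit 11 → queue [10, 7, 1, 8, 6, 2]
Visit 10 → queue [7, 1, 8, 6, 2]
Visit 7 → queue [1, 8, 6, 2]
Visit 1 → queue [8, 6, 2]
Visit 8 → queue [6, 2]
Visit 6; enqueue 3 → queue [2, 3]
Visit 2 → queue [3]
Visit 3 → queue []

Visit order: 4, 14, 12, 9, 5, 13, 11, 10, 7, 1, 8, 6, 2, 3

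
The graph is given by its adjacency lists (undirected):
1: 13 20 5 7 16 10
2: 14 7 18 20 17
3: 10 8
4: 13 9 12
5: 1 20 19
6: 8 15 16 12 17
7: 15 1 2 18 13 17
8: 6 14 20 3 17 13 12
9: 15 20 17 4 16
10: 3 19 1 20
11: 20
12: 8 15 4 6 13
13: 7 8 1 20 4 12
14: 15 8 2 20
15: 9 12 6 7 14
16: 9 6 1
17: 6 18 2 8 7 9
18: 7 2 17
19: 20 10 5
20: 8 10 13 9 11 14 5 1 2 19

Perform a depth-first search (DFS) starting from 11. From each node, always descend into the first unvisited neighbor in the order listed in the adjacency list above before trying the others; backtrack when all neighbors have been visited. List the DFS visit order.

Visit 11
11 → 20
20 → 8
8 → 6
6 → 15
15 → 9
9 → 17
17 → 18
18 → 7
7 → 1
1 → 13
13 → 4
4 → 12
1 → 5
5 → 19
19 → 10
10 → 3
1 → 16
7 → 2
2 → 14

11, 20, 8, 6, 15, 9, 17, 18, 7, 1, 13, 4, 12, 5, 19, 10, 3, 16, 2, 14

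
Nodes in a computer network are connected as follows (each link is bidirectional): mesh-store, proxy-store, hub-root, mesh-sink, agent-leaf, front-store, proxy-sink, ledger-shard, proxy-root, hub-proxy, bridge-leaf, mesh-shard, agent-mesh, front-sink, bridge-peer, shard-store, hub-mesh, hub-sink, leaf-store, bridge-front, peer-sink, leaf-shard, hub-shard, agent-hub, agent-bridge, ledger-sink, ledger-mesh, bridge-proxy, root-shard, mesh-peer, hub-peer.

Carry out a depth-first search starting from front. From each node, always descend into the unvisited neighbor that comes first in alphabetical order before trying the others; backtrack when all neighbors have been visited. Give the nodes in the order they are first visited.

Visit front
front → bridge
bridge → agent
agent → hub
hub → mesh
mesh → ledger
ledger → shard
shard → leaf
leaf → store
store → proxy
proxy → root
proxy → sink
sink → peer

front bridge agent hub mesh ledger shard leaf store proxy root sink peer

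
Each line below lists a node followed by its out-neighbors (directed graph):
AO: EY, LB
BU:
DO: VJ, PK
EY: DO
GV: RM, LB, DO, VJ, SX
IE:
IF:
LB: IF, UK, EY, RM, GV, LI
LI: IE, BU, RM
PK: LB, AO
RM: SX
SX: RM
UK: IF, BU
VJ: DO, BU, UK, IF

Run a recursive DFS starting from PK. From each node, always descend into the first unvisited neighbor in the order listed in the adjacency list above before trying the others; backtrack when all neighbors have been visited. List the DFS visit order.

Visit PK
PK → LB
LB → IF
LB → UK
UK → BU
LB → EY
EY → DO
DO → VJ
LB → RM
RM → SX
LB → GV
LB → LI
LI → IE
PK → AO

PK LB IF UK BU EY DO VJ RM SX GV LI IE AO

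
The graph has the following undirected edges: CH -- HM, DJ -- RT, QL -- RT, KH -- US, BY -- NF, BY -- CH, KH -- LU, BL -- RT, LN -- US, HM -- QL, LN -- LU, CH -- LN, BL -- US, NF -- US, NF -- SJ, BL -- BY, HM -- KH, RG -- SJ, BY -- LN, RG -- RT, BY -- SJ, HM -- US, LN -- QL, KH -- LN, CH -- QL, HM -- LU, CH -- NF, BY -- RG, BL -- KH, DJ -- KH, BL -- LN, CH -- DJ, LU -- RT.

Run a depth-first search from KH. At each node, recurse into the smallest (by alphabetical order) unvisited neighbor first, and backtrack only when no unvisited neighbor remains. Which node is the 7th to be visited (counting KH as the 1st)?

LU

Visit KH
KH → BL
BL → BY
BY → CH
CH → DJ
DJ → RT
RT → LU
LU → HM
HM → QL
QL → LN
LN → US
US → NF
NF → SJ
SJ → RG

Visit order: KH, BL, BY, CH, DJ, RT, LU, HM, QL, LN, US, NF, SJ, RG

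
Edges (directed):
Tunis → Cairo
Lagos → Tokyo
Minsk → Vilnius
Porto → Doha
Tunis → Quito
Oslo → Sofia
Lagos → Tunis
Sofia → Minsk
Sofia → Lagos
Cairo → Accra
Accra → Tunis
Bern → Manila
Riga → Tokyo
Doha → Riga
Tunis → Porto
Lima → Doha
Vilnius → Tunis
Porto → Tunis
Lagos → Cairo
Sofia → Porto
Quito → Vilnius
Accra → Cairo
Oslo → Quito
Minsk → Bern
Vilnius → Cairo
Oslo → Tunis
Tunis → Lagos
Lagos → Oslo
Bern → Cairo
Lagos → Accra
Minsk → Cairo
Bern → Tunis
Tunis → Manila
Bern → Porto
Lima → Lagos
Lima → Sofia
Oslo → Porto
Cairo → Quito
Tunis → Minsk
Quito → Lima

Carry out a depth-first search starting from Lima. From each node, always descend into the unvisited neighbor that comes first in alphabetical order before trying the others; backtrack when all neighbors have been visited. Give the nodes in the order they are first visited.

Visit Lima
Lima → Doha
Doha → Riga
Riga → Tokyo
Lima → Lagos
Lagos → Accra
Accra → Cairo
Cairo → Quito
Quito → Vilnius
Vilnius → Tunis
Tunis → Manila
Tunis → Minsk
Minsk → Bern
Bern → Porto
Lagos → Oslo
Oslo → Sofia

Lima -> Doha -> Riga -> Tokyo -> Lagos -> Accra -> Cairo -> Quito -> Vilnius -> Tunis -> Manila -> Minsk -> Bern -> Porto -> Oslo -> Sofia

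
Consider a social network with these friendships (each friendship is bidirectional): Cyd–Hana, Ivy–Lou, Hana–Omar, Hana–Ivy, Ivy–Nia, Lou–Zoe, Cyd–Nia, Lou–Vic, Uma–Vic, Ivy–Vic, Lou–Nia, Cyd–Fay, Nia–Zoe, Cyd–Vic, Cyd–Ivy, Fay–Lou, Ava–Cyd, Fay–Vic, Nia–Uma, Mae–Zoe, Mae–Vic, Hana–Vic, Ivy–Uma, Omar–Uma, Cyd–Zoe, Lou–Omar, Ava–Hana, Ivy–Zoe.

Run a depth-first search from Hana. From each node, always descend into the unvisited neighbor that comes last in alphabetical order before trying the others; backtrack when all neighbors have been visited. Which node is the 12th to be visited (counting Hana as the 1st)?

Mae

Visit Hana
Hana → Vic
Vic → Uma
Uma → Omar
Omar → Lou
Lou → Zoe
Zoe → Nia
Nia → Ivy
Ivy → Cyd
Cyd → Fay
Cyd → Ava
Zoe → Mae

Visit order: Hana, Vic, Uma, Omar, Lou, Zoe, Nia, Ivy, Cyd, Fay, Ava, Mae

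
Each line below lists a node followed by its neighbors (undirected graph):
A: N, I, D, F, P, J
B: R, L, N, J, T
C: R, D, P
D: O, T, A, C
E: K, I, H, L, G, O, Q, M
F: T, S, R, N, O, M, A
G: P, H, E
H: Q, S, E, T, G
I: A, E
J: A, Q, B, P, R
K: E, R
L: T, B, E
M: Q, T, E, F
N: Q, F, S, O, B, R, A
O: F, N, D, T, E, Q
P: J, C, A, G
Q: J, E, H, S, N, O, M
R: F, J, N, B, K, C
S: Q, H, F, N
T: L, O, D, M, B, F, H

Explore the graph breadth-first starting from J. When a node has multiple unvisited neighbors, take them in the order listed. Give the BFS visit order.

J, A, Q, B, P, R, N, I, D, F, E, H, S, O, M, L, T, C, G, K

Visit J; enqueue A, Q, B, P, R → queue [A, Q, B, P, R]
Visit A; enqueue N, I, D, F → queue [Q, B, P, R, N, I, D, F]
Visit Q; enqueue E, H, S, O, M → queue [B, P, R, N, I, D, F, E, H, S, O, M]
Visit B; enqueue L, T → queue [P, R, N, I, D, F, E, H, S, O, M, L, T]
Visit P; enqueue C, G → queue [R, N, I, D, F, E, H, S, O, M, L, T, C, G]
Visit R; enqueue K → queue [N, I, D, F, E, H, S, O, M, L, T, C, G, K]
Visit N → queue [I, D, F, E, H, S, O, M, L, T, C, G, K]
Visit I → queue [D, F, E, H, S, O, M, L, T, C, G, K]
Visit D → queue [F, E, H, S, O, M, L, T, C, G, K]
Visit F → queue [E, H, S, O, M, L, T, C, G, K]
Visit E → queue [H, S, O, M, L, T, C, G, K]
Visit H → queue [S, O, M, L, T, C, G, K]
Visit S → queue [O, M, L, T, C, G, K]
Visit O → queue [M, L, T, C, G, K]
Visit M → queue [L, T, C, G, K]
Visit L → queue [T, C, G, K]
Visit T → queue [C, G, K]
Visit C → queue [G, K]
Visit G → queue [K]
Visit K → queue []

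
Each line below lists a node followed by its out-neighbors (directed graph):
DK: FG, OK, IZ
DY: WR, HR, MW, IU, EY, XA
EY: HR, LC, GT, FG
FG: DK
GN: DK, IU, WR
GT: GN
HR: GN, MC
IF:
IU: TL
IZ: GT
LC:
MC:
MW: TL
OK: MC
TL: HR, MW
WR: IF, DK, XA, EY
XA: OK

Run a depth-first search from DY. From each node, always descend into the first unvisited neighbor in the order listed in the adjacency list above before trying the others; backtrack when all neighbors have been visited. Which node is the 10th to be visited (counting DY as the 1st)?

Visit DY
DY → WR
WR → IF
WR → DK
DK → FG
DK → OK
OK → MC
DK → IZ
IZ → GT
GT → GN
GN → IU
IU → TL
TL → HR
TL → MW
WR → XA
WR → EY
EY → LC

Visit order: DY, WR, IF, DK, FG, OK, MC, IZ, GT, GN, IU, TL, HR, MW, XA, EY, LC

GN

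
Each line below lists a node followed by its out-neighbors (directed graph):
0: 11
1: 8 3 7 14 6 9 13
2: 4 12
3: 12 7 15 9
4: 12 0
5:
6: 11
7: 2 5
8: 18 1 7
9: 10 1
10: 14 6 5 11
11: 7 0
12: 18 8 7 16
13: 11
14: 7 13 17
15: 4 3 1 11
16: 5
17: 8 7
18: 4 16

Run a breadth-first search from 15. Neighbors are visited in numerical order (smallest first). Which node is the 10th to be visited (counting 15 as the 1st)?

13

Visit 15; enqueue 1, 3, 4, 11 → queue [1, 3, 4, 11]
Visit 1; enqueue 6, 7, 8, 9, 13, 14 → queue [3, 4, 11, 6, 7, 8, 9, 13, 14]
Visit 3; enqueue 12 → queue [4, 11, 6, 7, 8, 9, 13, 14, 12]
Visit 4; enqueue 0 → queue [11, 6, 7, 8, 9, 13, 14, 12, 0]
Visit 11 → queue [6, 7, 8, 9, 13, 14, 12, 0]
Visit 6 → queue [7, 8, 9, 13, 14, 12, 0]
Visit 7; enqueue 2, 5 → queue [8, 9, 13, 14, 12, 0, 2, 5]
Visit 8; enqueue 18 → queue [9, 13, 14, 12, 0, 2, 5, 18]
Visit 9; enqueue 10 → queue [13, 14, 12, 0, 2, 5, 18, 10]
Visit 13 → queue [14, 12, 0, 2, 5, 18, 10]
Visit 14; enqueue 17 → queue [12, 0, 2, 5, 18, 10, 17]
Visit 12; enqueue 16 → queue [0, 2, 5, 18, 10, 17, 16]
Visit 0 → queue [2, 5, 18, 10, 17, 16]
Visit 2 → queue [5, 18, 10, 17, 16]
Visit 5 → queue [18, 10, 17, 16]
Visit 18 → queue [10, 17, 16]
Visit 10 → queue [17, 16]
Visit 17 → queue [16]
Visit 16 → queue []

Visit order: 15, 1, 3, 4, 11, 6, 7, 8, 9, 13, 14, 12, 0, 2, 5, 18, 10, 17, 16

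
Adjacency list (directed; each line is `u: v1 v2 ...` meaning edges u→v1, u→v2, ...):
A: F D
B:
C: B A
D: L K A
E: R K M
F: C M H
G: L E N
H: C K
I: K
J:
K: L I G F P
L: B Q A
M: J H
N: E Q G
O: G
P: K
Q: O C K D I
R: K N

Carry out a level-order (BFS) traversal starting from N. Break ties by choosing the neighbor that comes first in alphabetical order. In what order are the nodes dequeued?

Visit N; enqueue E, G, Q → queue [E, G, Q]
Visit E; enqueue K, M, R → queue [G, Q, K, M, R]
Visit G; enqueue L → queue [Q, K, M, R, L]
Visit Q; enqueue C, D, I, O → queue [K, M, R, L, C, D, I, O]
Visit K; enqueue F, P → queue [M, R, L, C, D, I, O, F, P]
Visit M; enqueue H, J → queue [R, L, C, D, I, O, F, P, H, J]
Visit R → queue [L, C, D, I, O, F, P, H, J]
Visit L; enqueue A, B → queue [C, D, I, O, F, P, H, J, A, B]
Visit C → queue [D, I, O, F, P, H, J, A, B]
Visit D → queue [I, O, F, P, H, J, A, B]
Visit I → queue [O, F, P, H, J, A, B]
Visit O → queue [F, P, H, J, A, B]
Visit F → queue [P, H, J, A, B]
Visit P → queue [H, J, A, B]
Visit H → queue [J, A, B]
Visit J → queue [A, B]
Visit A → queue [B]
Visit B → queue []

N -> E -> G -> Q -> K -> M -> R -> L -> C -> D -> I -> O -> F -> P -> H -> J -> A -> B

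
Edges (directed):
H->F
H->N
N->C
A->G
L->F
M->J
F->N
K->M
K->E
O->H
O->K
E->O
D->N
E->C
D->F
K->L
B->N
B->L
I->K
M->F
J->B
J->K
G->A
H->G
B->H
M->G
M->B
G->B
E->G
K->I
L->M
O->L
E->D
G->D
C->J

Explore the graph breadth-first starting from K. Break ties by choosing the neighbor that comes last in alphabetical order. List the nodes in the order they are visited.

K → M → L → I → E → J → G → F → B → O → D → C → A → N → H

Visit K; enqueue M, L, I, E → queue [M, L, I, E]
Visit M; enqueue J, G, F, B → queue [L, I, E, J, G, F, B]
Visit L → queue [I, E, J, G, F, B]
Visit I → queue [E, J, G, F, B]
Visit E; enqueue O, D, C → queue [J, G, F, B, O, D, C]
Visit J → queue [G, F, B, O, D, C]
Visit G; enqueue A → queue [F, B, O, D, C, A]
Visit F; enqueue N → queue [B, O, D, C, A, N]
Visit B; enqueue H → queue [O, D, C, A, N, H]
Visit O → queue [D, C, A, N, H]
Visit D → queue [C, A, N, H]
Visit C → queue [A, N, H]
Visit A → queue [N, H]
Visit N → queue [H]
Visit H → queue []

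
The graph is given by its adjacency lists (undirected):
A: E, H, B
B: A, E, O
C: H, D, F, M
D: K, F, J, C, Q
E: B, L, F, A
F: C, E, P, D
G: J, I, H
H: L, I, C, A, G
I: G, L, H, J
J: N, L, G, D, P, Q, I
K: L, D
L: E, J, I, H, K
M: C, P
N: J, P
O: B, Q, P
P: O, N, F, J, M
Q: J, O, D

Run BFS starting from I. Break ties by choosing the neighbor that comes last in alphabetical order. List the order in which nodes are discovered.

I, L, J, H, G, K, E, Q, P, N, D, C, A, F, B, O, M

Visit I; enqueue L, J, H, G → queue [L, J, H, G]
Visit L; enqueue K, E → queue [J, H, G, K, E]
Visit J; enqueue Q, P, N, D → queue [H, G, K, E, Q, P, N, D]
Visit H; enqueue C, A → queue [G, K, E, Q, P, N, D, C, A]
Visit G → queue [K, E, Q, P, N, D, C, A]
Visit K → queue [E, Q, P, N, D, C, A]
Visit E; enqueue F, B → queue [Q, P, N, D, C, A, F, B]
Visit Q; enqueue O → queue [P, N, D, C, A, F, B, O]
Visit P; enqueue M → queue [N, D, C, A, F, B, O, M]
Visit N → queue [D, C, A, F, B, O, M]
Visit D → queue [C, A, F, B, O, M]
Visit C → queue [A, F, B, O, M]
Visit A → queue [F, B, O, M]
Visit F → queue [B, O, M]
Visit B → queue [O, M]
Visit O → queue [M]
Visit M → queue []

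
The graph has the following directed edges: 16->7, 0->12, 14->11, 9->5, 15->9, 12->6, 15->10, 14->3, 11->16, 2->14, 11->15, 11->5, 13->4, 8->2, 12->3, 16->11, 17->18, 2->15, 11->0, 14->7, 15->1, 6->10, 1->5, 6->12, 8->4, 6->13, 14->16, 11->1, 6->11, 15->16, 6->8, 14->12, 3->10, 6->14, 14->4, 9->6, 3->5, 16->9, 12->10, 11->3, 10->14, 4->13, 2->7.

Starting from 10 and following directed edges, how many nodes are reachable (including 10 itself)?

17

BFS from 10 visits: 10, 14, 16, 12, 11, 7, 4, 3, 9, 6, 15, 5, 1, 0, 13, 8, 2
Reachable nodes: 17 of 19 total.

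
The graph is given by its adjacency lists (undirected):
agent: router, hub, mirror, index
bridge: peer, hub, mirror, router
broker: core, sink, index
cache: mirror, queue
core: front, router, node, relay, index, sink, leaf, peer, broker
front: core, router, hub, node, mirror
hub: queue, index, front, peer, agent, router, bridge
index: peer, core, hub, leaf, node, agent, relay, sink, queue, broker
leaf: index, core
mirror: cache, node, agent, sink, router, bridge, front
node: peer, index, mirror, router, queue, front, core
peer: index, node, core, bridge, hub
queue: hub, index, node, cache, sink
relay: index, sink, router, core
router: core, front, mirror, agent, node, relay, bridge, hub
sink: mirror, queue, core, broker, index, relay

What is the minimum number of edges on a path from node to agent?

Level 0: node
Level 1: core, front, index, mirror, peer, queue, router
Level 2: agent, bridge, broker, cache, hub, leaf, relay, sink
agent first appears at level 2.

2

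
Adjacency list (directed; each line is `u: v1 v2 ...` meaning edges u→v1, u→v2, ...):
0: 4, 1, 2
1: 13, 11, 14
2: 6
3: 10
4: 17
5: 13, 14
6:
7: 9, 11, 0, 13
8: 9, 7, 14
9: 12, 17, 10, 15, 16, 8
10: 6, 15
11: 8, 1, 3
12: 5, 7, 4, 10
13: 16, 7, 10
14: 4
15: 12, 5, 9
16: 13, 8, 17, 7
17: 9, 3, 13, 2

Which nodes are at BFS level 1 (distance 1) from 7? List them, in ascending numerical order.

0, 9, 11, 13

Level 0: 7
Level 1: 0, 9, 11, 13
Level 2: 1, 2, 3, 4, 8, 10, 12, 15, 16, 17
Level 3: 5, 6, 14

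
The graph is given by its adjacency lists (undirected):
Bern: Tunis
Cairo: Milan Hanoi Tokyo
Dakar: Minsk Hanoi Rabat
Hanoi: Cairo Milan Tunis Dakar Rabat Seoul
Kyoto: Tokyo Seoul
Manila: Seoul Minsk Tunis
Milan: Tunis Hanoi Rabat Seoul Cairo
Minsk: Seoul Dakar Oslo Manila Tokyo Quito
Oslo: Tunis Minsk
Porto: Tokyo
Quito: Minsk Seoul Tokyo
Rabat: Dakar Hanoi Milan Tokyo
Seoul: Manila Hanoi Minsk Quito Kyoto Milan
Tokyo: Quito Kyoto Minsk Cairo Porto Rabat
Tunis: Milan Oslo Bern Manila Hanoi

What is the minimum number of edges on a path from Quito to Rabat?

Level 0: Quito
Level 1: Minsk, Seoul, Tokyo
Level 2: Cairo, Dakar, Hanoi, Kyoto, Manila, Milan, Oslo, Porto, Rabat
Level 3: Tunis
Level 4: Bern
Rabat first appears at level 2.

2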